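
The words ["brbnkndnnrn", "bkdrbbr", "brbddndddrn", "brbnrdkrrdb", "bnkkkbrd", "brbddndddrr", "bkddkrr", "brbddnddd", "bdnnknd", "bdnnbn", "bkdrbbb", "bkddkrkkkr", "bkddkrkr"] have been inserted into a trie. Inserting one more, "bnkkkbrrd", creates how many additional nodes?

2

"bnkkkbr" is already a path in the trie; the remaining "rd" must be added.
Each of the 2 remaining characters creates one node.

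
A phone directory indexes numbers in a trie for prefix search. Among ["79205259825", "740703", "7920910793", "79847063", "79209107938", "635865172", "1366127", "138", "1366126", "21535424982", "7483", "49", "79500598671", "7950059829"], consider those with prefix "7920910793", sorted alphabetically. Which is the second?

Filter for "7920910793…" and sort: "7920910793", "79209107938"
Position 2: 79209107938

79209107938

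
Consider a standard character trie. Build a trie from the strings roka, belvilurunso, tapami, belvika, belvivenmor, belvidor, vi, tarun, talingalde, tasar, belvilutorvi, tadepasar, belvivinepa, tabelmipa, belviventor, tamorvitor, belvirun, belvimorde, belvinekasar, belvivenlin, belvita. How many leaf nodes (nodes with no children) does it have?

21

Leaves are exactly the stored words that no other stored word extends.
Those words: "belvidor", "belvika", "belvilurunso", "belvilutorvi", "belvimorde", "belvinekasar", "belvirun", "belvita", "belvivenlin", "belvivenmor", "belviventor", "belvivinepa", "roka", "tabelmipa", "tadepasar", "talingalde", "tamorvitor", "tapami", "tarun", "tasar", "vi"
Leaf count: 21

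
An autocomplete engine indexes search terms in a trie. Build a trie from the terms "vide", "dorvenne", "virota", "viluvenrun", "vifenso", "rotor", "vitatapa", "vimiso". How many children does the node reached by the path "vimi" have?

1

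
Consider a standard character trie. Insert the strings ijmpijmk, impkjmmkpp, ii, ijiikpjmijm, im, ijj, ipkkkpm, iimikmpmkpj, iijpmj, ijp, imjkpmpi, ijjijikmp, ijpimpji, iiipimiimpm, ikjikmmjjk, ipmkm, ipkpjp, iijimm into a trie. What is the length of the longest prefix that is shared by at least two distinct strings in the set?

Look for the deepest trie node that still has at least two words in its subtree.
e.g. "iijimm" and "iijpmj" share the prefix "iij" of length 3; no pair shares a longer one.
Longest shared-prefix length: 3

3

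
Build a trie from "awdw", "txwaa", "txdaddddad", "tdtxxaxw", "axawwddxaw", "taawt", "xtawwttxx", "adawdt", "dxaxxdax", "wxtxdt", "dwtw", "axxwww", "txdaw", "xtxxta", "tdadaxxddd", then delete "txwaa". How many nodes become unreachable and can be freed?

3

A node on "txwaa"'s path can go only if nothing else ends at it or branches off below it.
The suffix "waa" (3 nodes) is used only by "txwaa"; the node for "tx" still has the child "d", so pruning stops there.
Nodes removed: 3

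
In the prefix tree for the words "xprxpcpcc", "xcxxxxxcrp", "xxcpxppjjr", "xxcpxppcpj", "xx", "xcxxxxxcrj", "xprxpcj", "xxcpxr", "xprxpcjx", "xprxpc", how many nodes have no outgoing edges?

A leaf is a node with no children — equivalently, the end of a word that is not a proper prefix of any other stored word.
Those words: "xcxxxxxcrj", "xcxxxxxcrp", "xprxpcjx", "xprxpcpcc", "xxcpxppcpj", "xxcpxppjjr", "xxcpxr"
Leaf count: 7

7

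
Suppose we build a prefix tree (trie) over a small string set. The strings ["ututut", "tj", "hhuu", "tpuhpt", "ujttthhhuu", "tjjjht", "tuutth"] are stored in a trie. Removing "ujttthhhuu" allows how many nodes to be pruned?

A node on "ujttthhhuu"'s path can go only if nothing else ends at it or branches off below it.
The suffix "jttthhhuu" (9 nodes) is used only by "ujttthhhuu"; the node for "u" still has the child "t", so pruning stops there.
Nodes removed: 9

9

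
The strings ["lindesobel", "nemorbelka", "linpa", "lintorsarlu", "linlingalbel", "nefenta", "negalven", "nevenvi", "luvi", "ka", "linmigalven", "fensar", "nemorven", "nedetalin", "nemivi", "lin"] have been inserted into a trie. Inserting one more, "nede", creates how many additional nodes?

Every character of "nede" already lies on an existing path (it is a prefix of some stored word).
No new nodes are needed: 0.

0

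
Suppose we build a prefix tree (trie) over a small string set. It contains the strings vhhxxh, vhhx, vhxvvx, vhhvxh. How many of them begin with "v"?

4

Walk to "v"; the words in its subtree are exactly those with that prefix.
Matches: "vhhvxh", "vhhx", "vhhxxh", "vhxvvx"
Count: 4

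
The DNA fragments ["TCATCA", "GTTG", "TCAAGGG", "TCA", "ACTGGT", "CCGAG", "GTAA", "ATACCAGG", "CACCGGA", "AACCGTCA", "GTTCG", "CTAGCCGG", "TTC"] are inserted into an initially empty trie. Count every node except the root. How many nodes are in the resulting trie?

Trace insertions, counting only characters that open a new branch:
  "TCATCA" → 6 new (T, C, A, T, C, A)
  "GTTG" → 4 new (G, T, T, G)
  "TCAAGGG" → prefix "TCA" already present; 4 new (A, G, G, G)
  "TCA" → prefix "TCA" already present; 0 new (none)
  "ACTGGT" → 6 new (A, C, T, G, G, T)
  "CCGAG" → 5 new (C, C, G, A, G)
  "GTAA" → prefix "GT" already present; 2 new (A, A)
  "ATACCAGG" → prefix "A" already present; 7 new (T, A, C, C, A, G, G)
  "CACCGGA" → prefix "C" already present; 6 new (A, C, C, G, G, A)
  "AACCGTCA" → prefix "A" already present; 7 new (A, C, C, G, T, C, A)
  "GTTCG" → prefix "GTT" already present; 2 new (C, G)
  "CTAGCCGG" → prefix "C" already present; 7 new (T, A, G, C, C, G, G)
  "TTC" → prefix "T" already present; 2 new (T, C)
Total nodes = 6 + 4 + 4 + 0 + 6 + 5 + 2 + 7 + 6 + 7 + 2 + 7 + 2 = 58

58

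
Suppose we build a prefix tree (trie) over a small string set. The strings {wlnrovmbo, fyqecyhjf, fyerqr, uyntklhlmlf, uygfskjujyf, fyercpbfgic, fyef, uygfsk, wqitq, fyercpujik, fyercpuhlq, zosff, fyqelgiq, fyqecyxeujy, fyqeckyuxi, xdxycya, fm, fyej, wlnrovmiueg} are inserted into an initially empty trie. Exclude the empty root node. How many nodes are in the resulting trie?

Insert word by word; a character creates a node only if that edge doesn't already exist:
  "wlnrovmbo" → 9 new (w, l, n, r, o, v, m, b, o)
  "fyqecyhjf" → 9 new (f, y, q, e, c, y, h, j, f)
  "fyerqr" → prefix "fy" already present; 4 new (e, r, q, r)
  "uyntklhlmlf" → 11 new (u, y, n, t, k, l, h, l, m, l, f)
  "uygfskjujyf" → prefix "uy" already present; 9 new (g, f, s, k, j, u, j, y, f)
  "fyercpbfgic" → prefix "fyer" already present; 7 new (c, p, b, f, g, i, c)
  "fyef" → prefix "fye" already present; 1 new (f)
  "uygfsk" → prefix "uygfsk" already present; 0 new (none)
  "wqitq" → prefix "w" already present; 4 new (q, i, t, q)
  "fyercpujik" → prefix "fyercp" already present; 4 new (u, j, i, k)
  "fyercpuhlq" → prefix "fyercpu" already present; 3 new (h, l, q)
  "zosff" → 5 new (z, o, s, f, f)
  "fyqelgiq" → prefix "fyqe" already present; 4 new (l, g, i, q)
  "fyqecyxeujy" → prefix "fyqecy" already present; 5 new (x, e, u, j, y)
  "fyqeckyuxi" → prefix "fyqec" already present; 5 new (k, y, u, x, i)
  "xdxycya" → 7 new (x, d, x, y, c, y, a)
  "fm" → prefix "f" already present; 1 new (m)
  "fyej" → prefix "fye" already present; 1 new (j)
  "wlnrovmiueg" → prefix "wlnrovm" already present; 4 new (i, u, e, g)
Total nodes = 9 + 9 + 4 + 11 + 9 + 7 + 1 + 0 + 4 + 4 + 3 + 5 + 4 + 5 + 5 + 7 + 1 + 1 + 4 = 93

93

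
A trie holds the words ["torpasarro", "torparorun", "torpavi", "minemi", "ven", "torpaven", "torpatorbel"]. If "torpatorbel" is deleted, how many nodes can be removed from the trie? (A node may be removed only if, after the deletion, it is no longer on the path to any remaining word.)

Walk "torpatorbel" from the leaf back toward the root, removing each node that no remaining word uses.
The suffix "torbel" (6 nodes) is used only by "torpatorbel"; the node for "torpa" still has the child "s", so pruning stops there.
Nodes removed: 6

6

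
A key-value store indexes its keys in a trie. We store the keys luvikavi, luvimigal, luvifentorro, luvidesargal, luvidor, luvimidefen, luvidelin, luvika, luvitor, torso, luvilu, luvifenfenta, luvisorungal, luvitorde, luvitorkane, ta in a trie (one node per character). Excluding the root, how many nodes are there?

69

Count nodes per top-level branch (shared prefixes stored once):
  'l'-branch (luvidelin, luvidesargal, luvidor, luvifenfenta, luvifentorro, luvika, luvikavi, luvilu, luvimidefen, luvimigal, luvisorungal, luvitor, luvitorde, luvitorkane): 63 nodes
  't'-branch (ta, torso): 6 nodes
Sum: 69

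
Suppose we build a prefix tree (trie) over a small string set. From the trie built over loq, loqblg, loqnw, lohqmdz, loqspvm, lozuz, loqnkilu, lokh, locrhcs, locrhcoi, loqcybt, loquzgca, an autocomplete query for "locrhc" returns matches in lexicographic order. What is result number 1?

Filter for "locrhc…" and sort: "locrhcoi", "locrhcs"
Position 1: locrhcoi

locrhcoi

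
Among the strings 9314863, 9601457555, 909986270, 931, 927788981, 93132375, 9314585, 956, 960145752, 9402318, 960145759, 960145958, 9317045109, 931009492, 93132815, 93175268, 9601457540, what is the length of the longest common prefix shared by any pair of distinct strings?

8

Look for the deepest trie node that still has at least two words in its subtree.
"960145752" and "9601457540" agree on "96014575" (8 characters) before diverging; nothing deeper is shared.
Longest shared-prefix length: 8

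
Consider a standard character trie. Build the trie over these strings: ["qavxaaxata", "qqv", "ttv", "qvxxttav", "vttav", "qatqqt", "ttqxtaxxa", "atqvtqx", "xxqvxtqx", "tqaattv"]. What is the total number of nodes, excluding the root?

59

For each word, the new-node count is its length minus the longest prefix already in the trie:
  "qavxaaxata" → 10 new (q, a, v, x, a, a, x, a, t, a)
  "qqv" → prefix "q" already present; 2 new (q, v)
  "ttv" → 3 new (t, t, v)
  "qvxxttav" → prefix "q" already present; 7 new (v, x, x, t, t, a, v)
  "vttav" → 5 new (v, t, t, a, v)
  "qatqqt" → prefix "qa" already present; 4 new (t, q, q, t)
  "ttqxtaxxa" → prefix "tt" already present; 7 new (q, x, t, a, x, x, a)
  "atqvtqx" → 7 new (a, t, q, v, t, q, x)
  "xxqvxtqx" → 8 new (x, x, q, v, x, t, q, x)
  "tqaattv" → prefix "t" already present; 6 new (q, a, a, t, t, v)
Total nodes = 10 + 2 + 3 + 7 + 5 + 4 + 7 + 7 + 8 + 6 = 59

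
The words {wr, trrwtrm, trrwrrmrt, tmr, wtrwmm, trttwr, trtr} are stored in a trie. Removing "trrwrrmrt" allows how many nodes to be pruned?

A node on "trrwrrmrt"'s path can go only if nothing else ends at it or branches off below it.
The suffix "rrmrt" (5 nodes) is used only by "trrwrrmrt"; the node for "trrw" still has the child "t", so pruning stops there.
Nodes removed: 5

5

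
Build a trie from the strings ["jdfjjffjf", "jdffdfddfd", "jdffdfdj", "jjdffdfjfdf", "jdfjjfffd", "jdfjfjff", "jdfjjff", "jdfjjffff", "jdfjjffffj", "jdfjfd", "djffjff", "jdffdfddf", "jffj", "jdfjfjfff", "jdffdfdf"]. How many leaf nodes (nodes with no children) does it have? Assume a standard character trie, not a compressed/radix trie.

11

A leaf is a node with no children — equivalently, the end of a word that is not a proper prefix of any other stored word.
Those words: "djffjff", "jdffdfddfd", "jdffdfdf", "jdffdfdj", "jdfjfd", "jdfjfjfff", "jdfjjfffd", "jdfjjffffj", "jdfjjffjf", "jffj", "jjdffdfjfdf"
Leaf count: 11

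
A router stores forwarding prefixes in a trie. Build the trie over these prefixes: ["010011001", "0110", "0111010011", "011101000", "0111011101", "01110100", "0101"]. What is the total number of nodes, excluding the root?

24

For each word, the new-node count is its length minus the longest prefix already in the trie:
  "010011001" → 9 new (0, 1, 0, 0, 1, 1, 0, 0, 1)
  "0110" → prefix "01" already present; 2 new (1, 0)
  "0111010011" → prefix "011" already present; 7 new (1, 0, 1, 0, 0, 1, 1)
  "011101000" → prefix "01110100" already present; 1 new (0)
  "0111011101" → prefix "011101" already present; 4 new (1, 1, 0, 1)
  "01110100" → prefix "01110100" already present; 0 new (none)
  "0101" → prefix "010" already present; 1 new (1)
Total nodes = 9 + 2 + 7 + 1 + 4 + 0 + 1 = 24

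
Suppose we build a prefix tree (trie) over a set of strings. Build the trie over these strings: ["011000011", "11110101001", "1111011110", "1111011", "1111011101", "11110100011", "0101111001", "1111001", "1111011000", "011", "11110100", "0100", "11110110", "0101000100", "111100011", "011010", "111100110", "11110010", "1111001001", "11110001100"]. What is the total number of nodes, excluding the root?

For each word, the new-node count is its length minus the longest prefix already in the trie:
  "011000011" → 9 new (0, 1, 1, 0, 0, 0, 0, 1, 1)
  "11110101001" → 11 new (1, 1, 1, 1, 0, 1, 0, 1, 0, 0, 1)
  "1111011110" → prefix "111101" already present; 4 new (1, 1, 1, 0)
  "1111011" → prefix "1111011" already present; 0 new (none)
  "1111011101" → prefix "11110111" already present; 2 new (0, 1)
  "11110100011" → prefix "1111010" already present; 4 new (0, 0, 1, 1)
  "0101111001" → prefix "01" already present; 8 new (0, 1, 1, 1, 1, 0, 0, 1)
  "1111001" → prefix "11110" already present; 2 new (0, 1)
  "1111011000" → prefix "1111011" already present; 3 new (0, 0, 0)
  "011" → prefix "011" already present; 0 new (none)
  "11110100" → prefix "11110100" already present; 0 new (none)
  "0100" → prefix "010" already present; 1 new (0)
  "11110110" → prefix "11110110" already present; 0 new (none)
  "0101000100" → prefix "0101" already present; 6 new (0, 0, 0, 1, 0, 0)
  "111100011" → prefix "111100" already present; 3 new (0, 1, 1)
  "011010" → prefix "0110" already present; 2 new (1, 0)
  "111100110" → prefix "1111001" already present; 2 new (1, 0)
  "11110010" → prefix "1111001" already present; 1 new (0)
  "1111001001" → prefix "11110010" already present; 2 new (0, 1)
  "11110001100" → prefix "111100011" already present; 2 new (0, 0)
Total nodes = 9 + 11 + 4 + 0 + 2 + 4 + 8 + 2 + 3 + 0 + 0 + 1 + 0 + 6 + 3 + 2 + 2 + 1 + 2 + 2 = 62

62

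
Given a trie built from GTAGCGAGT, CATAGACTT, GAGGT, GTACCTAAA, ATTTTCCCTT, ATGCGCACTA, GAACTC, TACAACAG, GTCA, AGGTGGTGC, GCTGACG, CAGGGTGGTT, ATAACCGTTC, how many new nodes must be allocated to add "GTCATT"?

2

"GTCA" is already a path in the trie; the remaining "TT" must be added.
Each of the 2 remaining characters creates one node.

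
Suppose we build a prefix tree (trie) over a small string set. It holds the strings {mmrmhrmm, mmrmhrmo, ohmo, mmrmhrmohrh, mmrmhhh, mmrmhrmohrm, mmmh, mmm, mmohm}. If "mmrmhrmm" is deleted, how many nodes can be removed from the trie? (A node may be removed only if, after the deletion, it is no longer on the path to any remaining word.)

1

A node on "mmrmhrmm"'s path can go only if nothing else ends at it or branches off below it.
The suffix "m" (1 node) is used only by "mmrmhrmm"; the node for "mmrmhrm" still has the child "o", so pruning stops there.
Nodes removed: 1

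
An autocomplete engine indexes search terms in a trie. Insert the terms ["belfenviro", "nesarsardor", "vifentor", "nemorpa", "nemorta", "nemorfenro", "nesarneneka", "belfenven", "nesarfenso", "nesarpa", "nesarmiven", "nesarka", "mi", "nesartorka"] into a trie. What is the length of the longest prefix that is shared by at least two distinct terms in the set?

Look for the deepest trie node that still has at least two words in its subtree.
e.g. "belfenven" and "belfenviro" share the prefix "belfenv" of length 7; no pair shares a longer one.
Longest shared-prefix length: 7

7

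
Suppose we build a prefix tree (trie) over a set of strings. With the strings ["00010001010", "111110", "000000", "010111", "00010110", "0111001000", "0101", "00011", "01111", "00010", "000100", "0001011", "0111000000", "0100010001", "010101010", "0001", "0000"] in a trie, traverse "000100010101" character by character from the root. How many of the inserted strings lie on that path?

4

Walk "000100010101" from the root; an end-of-word marker is hit whenever a stored word is a prefix of "000100010101".
Prefixes of the query that are stored words: "0001", "00010", "000100", "00010001010"
Count: 4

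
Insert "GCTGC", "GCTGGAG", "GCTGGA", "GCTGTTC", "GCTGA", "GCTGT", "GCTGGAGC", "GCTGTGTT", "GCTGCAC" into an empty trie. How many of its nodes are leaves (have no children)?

5

Leaves are exactly the stored words that no other stored word extends.
Those words: "GCTGA", "GCTGCAC", "GCTGGAGC", "GCTGTGTT", "GCTGTTC"
Leaf count: 5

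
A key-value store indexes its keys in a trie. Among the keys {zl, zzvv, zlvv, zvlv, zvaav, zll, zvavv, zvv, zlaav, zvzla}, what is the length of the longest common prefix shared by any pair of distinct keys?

3

Look for the deepest trie node that still has at least two words in its subtree.
"zvaav" and "zvavv" agree on "zva" (3 characters) before diverging; nothing deeper is shared.
Longest shared-prefix length: 3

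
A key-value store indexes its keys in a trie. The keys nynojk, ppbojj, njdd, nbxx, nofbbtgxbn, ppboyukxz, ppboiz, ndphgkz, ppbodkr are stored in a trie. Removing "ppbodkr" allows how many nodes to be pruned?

A node on "ppbodkr"'s path can go only if nothing else ends at it or branches off below it.
The suffix "dkr" (3 nodes) is used only by "ppbodkr"; the node for "ppbo" still has the child "j", so pruning stops there.
Nodes removed: 3

3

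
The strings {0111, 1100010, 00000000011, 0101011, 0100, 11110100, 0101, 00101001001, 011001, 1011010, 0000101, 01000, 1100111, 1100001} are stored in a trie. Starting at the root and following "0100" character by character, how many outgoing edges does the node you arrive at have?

1

The children of the "0100" node are the distinct next characters among strings starting with "0100".
Distinct next characters after "0100": 0.
That node has 1 child edge.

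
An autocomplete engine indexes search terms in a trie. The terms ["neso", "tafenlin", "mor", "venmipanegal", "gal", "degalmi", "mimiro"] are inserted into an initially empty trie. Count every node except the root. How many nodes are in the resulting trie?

Count nodes per top-level branch (shared prefixes stored once):
  'd'-branch (degalmi): 7 nodes
  'g'-branch (gal): 3 nodes
  'm'-branch (mimiro, mor): 8 nodes
  'n'-branch (neso): 4 nodes
  't'-branch (tafenlin): 8 nodes
  'v'-branch (venmipanegal): 12 nodes
Sum: 42

42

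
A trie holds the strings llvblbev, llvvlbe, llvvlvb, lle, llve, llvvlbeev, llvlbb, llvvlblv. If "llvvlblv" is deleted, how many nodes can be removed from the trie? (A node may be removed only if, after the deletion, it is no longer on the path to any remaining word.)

After clearing the end-marker at "llvvlblv", prune upward until reaching a node still needed by another word.
The suffix "lv" (2 nodes) is used only by "llvvlblv"; the node for "llvvlb" still has the child "e", so pruning stops there.
Nodes removed: 2

2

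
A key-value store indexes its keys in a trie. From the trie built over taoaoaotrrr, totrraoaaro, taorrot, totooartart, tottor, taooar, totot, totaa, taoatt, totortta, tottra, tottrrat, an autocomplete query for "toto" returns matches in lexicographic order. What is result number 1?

DFS of the "toto" subtree visits, in order: "totooartart", "totortta", "totot"
Position 1: totooartart

totooartart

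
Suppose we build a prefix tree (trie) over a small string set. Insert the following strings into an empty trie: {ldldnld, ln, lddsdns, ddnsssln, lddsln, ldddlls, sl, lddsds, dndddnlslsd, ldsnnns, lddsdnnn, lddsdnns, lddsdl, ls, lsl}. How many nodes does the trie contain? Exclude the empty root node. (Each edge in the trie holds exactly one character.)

Insert word by word; a character creates a node only if that edge doesn't already exist:
  "ldldnld" → 7 new (l, d, l, d, n, l, d)
  "ln" → prefix "l" already present; 1 new (n)
  "lddsdns" → prefix "ld" already present; 5 new (d, s, d, n, s)
  "ddnsssln" → 8 new (d, d, n, s, s, s, l, n)
  "lddsln" → prefix "ldds" already present; 2 new (l, n)
  "ldddlls" → prefix "ldd" already present; 4 new (d, l, l, s)
  "sl" → 2 new (s, l)
  "lddsds" → prefix "lddsd" already present; 1 new (s)
  "dndddnlslsd" → prefix "d" already present; 10 new (n, d, d, d, n, l, s, l, s, d)
  "ldsnnns" → prefix "ld" already present; 5 new (s, n, n, n, s)
  "lddsdnnn" → prefix "lddsdn" already present; 2 new (n, n)
  "lddsdnns" → prefix "lddsdnn" already present; 1 new (s)
  "lddsdl" → prefix "lddsd" already present; 1 new (l)
  "ls" → prefix "l" already present; 1 new (s)
  "lsl" → prefix "ls" already present; 1 new (l)
Total nodes = 7 + 1 + 5 + 8 + 2 + 4 + 2 + 1 + 10 + 5 + 2 + 1 + 1 + 1 + 1 = 51

51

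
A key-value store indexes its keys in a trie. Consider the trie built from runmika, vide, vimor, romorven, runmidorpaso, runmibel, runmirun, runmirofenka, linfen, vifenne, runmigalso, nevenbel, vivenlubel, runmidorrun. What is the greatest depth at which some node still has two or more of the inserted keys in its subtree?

Equivalently: take the maximum, over all pairs, of their longest common prefix length.
"runmidorpaso" and "runmidorrun" agree on "runmidor" (8 characters) before diverging; nothing deeper is shared.
Longest shared-prefix length: 8

8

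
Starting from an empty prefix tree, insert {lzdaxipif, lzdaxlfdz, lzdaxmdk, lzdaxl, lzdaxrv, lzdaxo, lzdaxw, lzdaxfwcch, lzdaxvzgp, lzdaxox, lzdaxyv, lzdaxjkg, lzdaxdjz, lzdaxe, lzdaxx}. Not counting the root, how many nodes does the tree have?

For each word, the new-node count is its length minus the longest prefix already in the trie:
  "lzdaxipif" → 9 new (l, z, d, a, x, i, p, i, f)
  "lzdaxlfdz" → prefix "lzdax" already present; 4 new (l, f, d, z)
  "lzdaxmdk" → prefix "lzdax" already present; 3 new (m, d, k)
  "lzdaxl" → prefix "lzdaxl" already present; 0 new (none)
  "lzdaxrv" → prefix "lzdax" already present; 2 new (r, v)
  "lzdaxo" → prefix "lzdax" already present; 1 new (o)
  "lzdaxw" → prefix "lzdax" already present; 1 new (w)
  "lzdaxfwcch" → prefix "lzdax" already present; 5 new (f, w, c, c, h)
  "lzdaxvzgp" → prefix "lzdax" already present; 4 new (v, z, g, p)
  "lzdaxox" → prefix "lzdaxo" already present; 1 new (x)
  "lzdaxyv" → prefix "lzdax" already present; 2 new (y, v)
  "lzdaxjkg" → prefix "lzdax" already present; 3 new (j, k, g)
  "lzdaxdjz" → prefix "lzdax" already present; 3 new (d, j, z)
  "lzdaxe" → prefix "lzdax" already present; 1 new (e)
  "lzdaxx" → prefix "lzdax" already present; 1 new (x)
Total nodes = 9 + 4 + 3 + 0 + 2 + 1 + 1 + 5 + 4 + 1 + 2 + 3 + 3 + 1 + 1 = 40

40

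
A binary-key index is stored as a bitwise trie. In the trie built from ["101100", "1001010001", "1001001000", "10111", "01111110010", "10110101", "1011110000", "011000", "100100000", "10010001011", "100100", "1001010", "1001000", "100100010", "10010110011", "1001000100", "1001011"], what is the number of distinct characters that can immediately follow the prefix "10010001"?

1

Walk "10010001" from the root, arriving at one node.
Characters that immediately follow "10010001" among the stored strings: {0}.
That node has 1 child edge.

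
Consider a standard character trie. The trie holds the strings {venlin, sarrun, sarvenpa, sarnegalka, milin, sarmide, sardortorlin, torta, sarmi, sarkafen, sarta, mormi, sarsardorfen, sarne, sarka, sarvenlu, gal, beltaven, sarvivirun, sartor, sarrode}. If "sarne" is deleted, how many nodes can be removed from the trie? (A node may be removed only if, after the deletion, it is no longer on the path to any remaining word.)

A node on "sarne"'s path can go only if nothing else ends at it or branches off below it.
Every node on "sarne" is still needed (e.g. by "sarnegalka"), so nothing is freed.
Nodes removed: 0

0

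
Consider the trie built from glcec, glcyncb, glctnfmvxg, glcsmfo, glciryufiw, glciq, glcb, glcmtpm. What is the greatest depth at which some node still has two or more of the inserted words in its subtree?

Look for the deepest trie node that still has at least two words in its subtree.
e.g. "glciq" and "glciryufiw" share the prefix "glci" of length 4; no pair shares a longer one.
Longest shared-prefix length: 4

4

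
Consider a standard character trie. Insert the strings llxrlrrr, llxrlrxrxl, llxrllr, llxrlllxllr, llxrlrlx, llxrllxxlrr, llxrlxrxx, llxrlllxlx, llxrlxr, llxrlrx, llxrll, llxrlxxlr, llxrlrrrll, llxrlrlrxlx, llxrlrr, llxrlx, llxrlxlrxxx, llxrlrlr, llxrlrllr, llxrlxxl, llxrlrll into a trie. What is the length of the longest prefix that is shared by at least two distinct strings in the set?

9

The deepest shared node is where two words last agree before diverging.
"llxrlllxllr" and "llxrlllxlx" agree on "llxrlllxl" (9 characters) before diverging; nothing deeper is shared.
Longest shared-prefix length: 9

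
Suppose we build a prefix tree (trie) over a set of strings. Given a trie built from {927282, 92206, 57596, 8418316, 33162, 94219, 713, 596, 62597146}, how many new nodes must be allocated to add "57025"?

3

Walking "57025" from the root, the first 2 characters ("57") follow existing edges; "0" is the first miss.
New nodes needed: |"57025"| − 2 = 5 − 2 = 3.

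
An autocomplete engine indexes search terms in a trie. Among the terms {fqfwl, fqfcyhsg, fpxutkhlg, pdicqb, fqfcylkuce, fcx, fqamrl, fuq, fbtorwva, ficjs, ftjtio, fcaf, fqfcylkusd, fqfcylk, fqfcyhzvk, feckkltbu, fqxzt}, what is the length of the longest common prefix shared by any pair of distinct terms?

Equivalently: take the maximum, over all pairs, of their longest common prefix length.
e.g. "fqfcylkuce" and "fqfcylkusd" share the prefix "fqfcylku" of length 8; no pair shares a longer one.
Longest shared-prefix length: 8

8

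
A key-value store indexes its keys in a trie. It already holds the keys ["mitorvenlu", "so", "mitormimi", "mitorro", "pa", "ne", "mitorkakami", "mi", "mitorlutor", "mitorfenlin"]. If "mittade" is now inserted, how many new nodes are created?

4

"mit" is already a path in the trie; the remaining "tade" must be added.
So 7 − 3 = 4 new nodes.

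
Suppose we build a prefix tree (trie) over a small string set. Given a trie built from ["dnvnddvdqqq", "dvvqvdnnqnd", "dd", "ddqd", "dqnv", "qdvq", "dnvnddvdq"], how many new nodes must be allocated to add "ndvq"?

4

Nothing in the trie begins with "n"; the whole of "ndvq" is new.
4 − 0 = 4 new nodes.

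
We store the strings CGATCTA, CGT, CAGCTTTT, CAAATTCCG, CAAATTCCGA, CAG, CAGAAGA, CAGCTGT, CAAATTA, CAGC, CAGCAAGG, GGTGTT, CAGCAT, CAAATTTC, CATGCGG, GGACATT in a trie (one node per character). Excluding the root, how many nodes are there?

53

Trace insertions, counting only characters that open a new branch:
  "CGATCTA" → 7 new (C, G, A, T, C, T, A)
  "CGT" → prefix "CG" already present; 1 new (T)
  "CAGCTTTT" → prefix "C" already present; 7 new (A, G, C, T, T, T, T)
  "CAAATTCCG" → prefix "CA" already present; 7 new (A, A, T, T, C, C, G)
  "CAAATTCCGA" → prefix "CAAATTCCG" already present; 1 new (A)
  "CAG" → prefix "CAG" already present; 0 new (none)
  "CAGAAGA" → prefix "CAG" already present; 4 new (A, A, G, A)
  "CAGCTGT" → prefix "CAGCT" already present; 2 new (G, T)
  "CAAATTA" → prefix "CAAATT" already present; 1 new (A)
  "CAGC" → prefix "CAGC" already present; 0 new (none)
  "CAGCAAGG" → prefix "CAGC" already present; 4 new (A, A, G, G)
  "GGTGTT" → 6 new (G, G, T, G, T, T)
  "CAGCAT" → prefix "CAGCA" already present; 1 new (T)
  "CAAATTTC" → prefix "CAAATT" already present; 2 new (T, C)
  "CATGCGG" → prefix "CA" already present; 5 new (T, G, C, G, G)
  "GGACATT" → prefix "GG" already present; 5 new (A, C, A, T, T)
Total nodes = 7 + 1 + 7 + 7 + 1 + 0 + 4 + 2 + 1 + 0 + 4 + 6 + 1 + 2 + 5 + 5 = 53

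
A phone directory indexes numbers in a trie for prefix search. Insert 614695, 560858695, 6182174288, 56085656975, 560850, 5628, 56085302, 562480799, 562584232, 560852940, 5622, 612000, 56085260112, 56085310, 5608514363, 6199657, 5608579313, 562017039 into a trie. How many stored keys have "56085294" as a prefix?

Walk to "56085294"; the words in its subtree are exactly those with that prefix.
Matches: "560852940"
Count: 1

1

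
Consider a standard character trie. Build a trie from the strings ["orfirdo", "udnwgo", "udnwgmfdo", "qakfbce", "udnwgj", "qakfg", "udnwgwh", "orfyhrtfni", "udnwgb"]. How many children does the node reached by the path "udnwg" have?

5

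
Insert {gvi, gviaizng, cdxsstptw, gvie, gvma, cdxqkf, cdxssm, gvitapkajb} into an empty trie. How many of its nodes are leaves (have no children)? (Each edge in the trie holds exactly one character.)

Leaves are exactly the stored words that no other stored word extends.
Those words: "cdxqkf", "cdxssm", "cdxsstptw", "gviaizng", "gvie", "gvitapkajb", "gvma"
Leaf count: 7

7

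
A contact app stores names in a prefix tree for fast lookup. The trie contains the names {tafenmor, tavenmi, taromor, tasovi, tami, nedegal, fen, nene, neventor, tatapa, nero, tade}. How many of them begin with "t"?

Walk to "t"; the words in its subtree are exactly those with that prefix.
Matches: "tade", "tafenmor", "tami", "taromor", "tasovi", "tatapa", "tavenmi"
Count: 7

7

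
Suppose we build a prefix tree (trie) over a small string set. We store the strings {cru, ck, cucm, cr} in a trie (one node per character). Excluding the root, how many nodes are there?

Trace insertions, counting only characters that open a new branch:
  "cru" → 3 new (c, r, u)
  "ck" → prefix "c" already present; 1 new (k)
  "cucm" → prefix "c" already present; 3 new (u, c, m)
  "cr" → prefix "cr" already present; 0 new (none)
Total nodes = 3 + 1 + 3 + 0 = 7

7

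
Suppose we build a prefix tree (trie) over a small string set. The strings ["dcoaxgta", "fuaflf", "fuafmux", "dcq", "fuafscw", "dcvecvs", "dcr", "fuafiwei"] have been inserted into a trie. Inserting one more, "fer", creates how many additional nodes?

The longest prefix of "fer" already in the trie is "f" (length 1).
New nodes needed: |"fer"| − 1 = 3 − 1 = 2.

2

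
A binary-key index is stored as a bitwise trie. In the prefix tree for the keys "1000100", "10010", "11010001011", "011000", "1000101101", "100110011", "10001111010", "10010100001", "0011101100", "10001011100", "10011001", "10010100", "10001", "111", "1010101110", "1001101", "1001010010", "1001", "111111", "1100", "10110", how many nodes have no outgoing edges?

Leaves are exactly the stored words that no other stored word extends.
Those words: "0011101100", "011000", "1000100", "1000101101", "10001011100", "10001111010", "10010100001", "1001010010", "100110011", "1001101", "1010101110", "10110", "1100", "11010001011", "111111"
Leaf count: 15

15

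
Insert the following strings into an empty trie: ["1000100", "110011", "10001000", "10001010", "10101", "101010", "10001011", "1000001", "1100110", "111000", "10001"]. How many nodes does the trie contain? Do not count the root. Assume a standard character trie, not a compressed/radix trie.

28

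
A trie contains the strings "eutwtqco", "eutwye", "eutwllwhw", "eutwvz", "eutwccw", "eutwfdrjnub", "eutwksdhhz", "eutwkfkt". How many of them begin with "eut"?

Walk to "eut"; the words in its subtree are exactly those with that prefix.
Words under "eut": eutwccw, eutwfdrjnub, eutwkfkt, eutwksdhhz, eutwllwhw, eutwtqco, eutwvz, eutwye
Count: 8

8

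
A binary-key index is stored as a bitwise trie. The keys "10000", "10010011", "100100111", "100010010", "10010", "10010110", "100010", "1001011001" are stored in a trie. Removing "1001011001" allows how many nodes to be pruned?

A node on "1001011001"'s path can go only if nothing else ends at it or branches off below it.
The suffix "01" (2 nodes) is used only by "1001011001"; "10010110" is itself a stored word, so pruning stops there.
Nodes removed: 2

2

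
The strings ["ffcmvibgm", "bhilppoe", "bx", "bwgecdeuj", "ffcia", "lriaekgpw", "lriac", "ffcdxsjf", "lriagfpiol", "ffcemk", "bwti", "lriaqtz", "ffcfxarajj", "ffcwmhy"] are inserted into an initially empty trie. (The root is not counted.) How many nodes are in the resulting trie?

68

For each word, the new-node count is its length minus the longest prefix already in the trie:
  "ffcmvibgm" → 9 new (f, f, c, m, v, i, b, g, m)
  "bhilppoe" → 8 new (b, h, i, l, p, p, o, e)
  "bx" → prefix "b" already present; 1 new (x)
  "bwgecdeuj" → prefix "b" already present; 8 new (w, g, e, c, d, e, u, j)
  "ffcia" → prefix "ffc" already present; 2 new (i, a)
  "lriaekgpw" → 9 new (l, r, i, a, e, k, g, p, w)
  "lriac" → prefix "lria" already present; 1 new (c)
  "ffcdxsjf" → prefix "ffc" already present; 5 new (d, x, s, j, f)
  "lriagfpiol" → prefix "lria" already present; 6 new (g, f, p, i, o, l)
  "ffcemk" → prefix "ffc" already present; 3 new (e, m, k)
  "bwti" → prefix "bw" already present; 2 new (t, i)
  "lriaqtz" → prefix "lria" already present; 3 new (q, t, z)
  "ffcfxarajj" → prefix "ffc" already present; 7 new (f, x, a, r, a, j, j)
  "ffcwmhy" → prefix "ffc" already present; 4 new (w, m, h, y)
Total nodes = 9 + 8 + 1 + 8 + 2 + 9 + 1 + 5 + 6 + 3 + 2 + 3 + 7 + 4 = 68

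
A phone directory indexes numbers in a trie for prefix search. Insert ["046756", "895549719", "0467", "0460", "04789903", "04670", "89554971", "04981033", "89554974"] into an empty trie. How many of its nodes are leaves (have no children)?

7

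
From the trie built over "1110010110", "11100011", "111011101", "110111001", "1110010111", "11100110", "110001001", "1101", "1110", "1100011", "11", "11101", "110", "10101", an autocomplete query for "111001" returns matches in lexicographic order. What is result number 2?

1110010111

Filter for "111001…" and sort: "1110010110", "1110010111", "11100110"
Position 2: 1110010111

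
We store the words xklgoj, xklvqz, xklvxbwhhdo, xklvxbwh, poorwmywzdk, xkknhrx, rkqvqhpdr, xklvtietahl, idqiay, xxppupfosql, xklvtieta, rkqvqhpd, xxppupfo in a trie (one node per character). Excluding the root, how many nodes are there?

64

For each word, the new-node count is its length minus the longest prefix already in the trie:
  "xklgoj" → 6 new (x, k, l, g, o, j)
  "xklvqz" → prefix "xkl" already present; 3 new (v, q, z)
  "xklvxbwhhdo" → prefix "xklv" already present; 7 new (x, b, w, h, h, d, o)
  "xklvxbwh" → prefix "xklvxbwh" already present; 0 new (none)
  "poorwmywzdk" → 11 new (p, o, o, r, w, m, y, w, z, d, k)
  "xkknhrx" → prefix "xk" already present; 5 new (k, n, h, r, x)
  "rkqvqhpdr" → 9 new (r, k, q, v, q, h, p, d, r)
  "xklvtietahl" → prefix "xklv" already present; 7 new (t, i, e, t, a, h, l)
  "idqiay" → 6 new (i, d, q, i, a, y)
  "xxppupfosql" → prefix "x" already present; 10 new (x, p, p, u, p, f, o, s, q, l)
  "xklvtieta" → prefix "xklvtieta" already present; 0 new (none)
  "rkqvqhpd" → prefix "rkqvqhpd" already present; 0 new (none)
  "xxppupfo" → prefix "xxppupfo" already present; 0 new (none)
Total nodes = 6 + 3 + 7 + 0 + 11 + 5 + 9 + 7 + 6 + 10 + 0 + 0 + 0 = 64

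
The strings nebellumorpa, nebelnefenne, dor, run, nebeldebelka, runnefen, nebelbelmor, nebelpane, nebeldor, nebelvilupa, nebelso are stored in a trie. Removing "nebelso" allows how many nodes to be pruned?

Walk "nebelso" from the leaf back toward the root, removing each node that no remaining word uses.
The suffix "so" (2 nodes) is used only by "nebelso"; the node for "nebel" still has the child "l", so pruning stops there.
Nodes removed: 2

2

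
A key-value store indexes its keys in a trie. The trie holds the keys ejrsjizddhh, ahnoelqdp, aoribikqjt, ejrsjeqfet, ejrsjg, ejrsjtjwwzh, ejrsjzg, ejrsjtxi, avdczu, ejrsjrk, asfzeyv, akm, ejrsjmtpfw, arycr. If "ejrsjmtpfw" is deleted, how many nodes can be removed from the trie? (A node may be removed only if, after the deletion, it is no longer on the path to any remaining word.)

5

Walk "ejrsjmtpfw" from the leaf back toward the root, removing each node that no remaining word uses.
The suffix "mtpfw" (5 nodes) is used only by "ejrsjmtpfw"; the node for "ejrsj" still has the child "i", so pruning stops there.
Nodes removed: 5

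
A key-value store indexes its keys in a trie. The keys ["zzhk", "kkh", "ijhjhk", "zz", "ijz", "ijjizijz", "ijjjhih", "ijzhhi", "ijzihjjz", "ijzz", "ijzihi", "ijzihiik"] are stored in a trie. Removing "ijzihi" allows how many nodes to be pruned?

0

A node on "ijzihi"'s path can go only if nothing else ends at it or branches off below it.
Every node on "ijzihi" is still needed (e.g. by "ijzihiik"), so nothing is freed.
Nodes removed: 0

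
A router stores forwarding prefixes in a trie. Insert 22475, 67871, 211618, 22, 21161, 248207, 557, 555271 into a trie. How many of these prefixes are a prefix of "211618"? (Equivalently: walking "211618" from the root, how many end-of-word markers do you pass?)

Traverse "211618" character by character; count nodes along the way that are marked as word ends.
Prefixes of the query that are stored words: "21161", "211618"
Count: 2

2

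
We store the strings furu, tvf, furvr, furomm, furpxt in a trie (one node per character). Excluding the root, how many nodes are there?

15

Trie structure (* marks end of a word):
(root)
├─ f
│  └─ u
│     └─ r
│        ├─ o
│        │  └─ m
│        │     └─ m *
│        ├─ p
│        │  └─ x
│        │     └─ t *
│        ├─ u *
│        └─ v
│           └─ r *
└─ t
   └─ v
      └─ f *
Counting every labelled node above: 15.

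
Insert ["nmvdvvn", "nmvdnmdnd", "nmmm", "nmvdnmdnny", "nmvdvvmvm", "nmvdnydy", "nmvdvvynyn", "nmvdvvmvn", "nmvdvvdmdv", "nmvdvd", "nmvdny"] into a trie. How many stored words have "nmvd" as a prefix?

Walk to "nmvd"; the words in its subtree are exactly those with that prefix.
Words under "nmvd": nmvdnmdnd, nmvdnmdnny, nmvdny, nmvdnydy, nmvdvd, nmvdvvdmdv, nmvdvvmvm, nmvdvvmvn, nmvdvvn, nmvdvvynyn
Count: 10

10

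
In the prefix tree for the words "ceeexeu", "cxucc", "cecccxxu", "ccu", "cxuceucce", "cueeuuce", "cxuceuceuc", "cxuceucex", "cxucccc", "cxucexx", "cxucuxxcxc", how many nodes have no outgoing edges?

10

Leaves are exactly the stored words that no other stored word extends.
Those words: "ccu", "cecccxxu", "ceeexeu", "cueeuuce", "cxucccc", "cxuceucce", "cxuceuceuc", "cxuceucex", "cxucexx", "cxucuxxcxc"
Leaf count: 10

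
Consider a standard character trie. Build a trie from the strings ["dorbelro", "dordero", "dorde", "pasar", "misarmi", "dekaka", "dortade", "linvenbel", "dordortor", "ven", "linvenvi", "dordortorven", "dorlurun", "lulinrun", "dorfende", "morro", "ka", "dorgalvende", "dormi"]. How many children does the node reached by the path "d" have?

Follow the path "d" to its node, then look at its outgoing edges.
Distinct next characters after "d": e, o.
That node has 2 child edges.

2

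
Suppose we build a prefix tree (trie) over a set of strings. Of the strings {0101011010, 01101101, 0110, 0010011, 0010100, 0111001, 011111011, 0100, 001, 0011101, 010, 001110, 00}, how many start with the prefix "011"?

Filter for entries beginning with "011":
Words under "011": 0110, 01101101, 0111001, 011111011
Count: 4

4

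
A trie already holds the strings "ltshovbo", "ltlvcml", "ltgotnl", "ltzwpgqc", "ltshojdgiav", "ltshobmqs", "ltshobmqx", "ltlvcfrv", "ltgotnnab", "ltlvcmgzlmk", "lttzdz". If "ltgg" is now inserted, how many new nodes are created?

The longest prefix of "ltgg" already in the trie is "ltg" (length 3).
New nodes needed: |"ltgg"| − 3 = 4 − 3 = 1.

1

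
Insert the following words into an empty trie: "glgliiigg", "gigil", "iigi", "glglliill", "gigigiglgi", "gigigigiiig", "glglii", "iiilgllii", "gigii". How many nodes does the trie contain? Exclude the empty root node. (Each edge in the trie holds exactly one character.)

40

Count nodes per top-level branch (shared prefixes stored once):
  'g'-branch (gigigigiiig, gigigiglgi, gigii, gigil, glglii, glgliiigg, glglliill): 29 nodes
  'i'-branch (iigi, iiilgllii): 11 nodes
Sum: 40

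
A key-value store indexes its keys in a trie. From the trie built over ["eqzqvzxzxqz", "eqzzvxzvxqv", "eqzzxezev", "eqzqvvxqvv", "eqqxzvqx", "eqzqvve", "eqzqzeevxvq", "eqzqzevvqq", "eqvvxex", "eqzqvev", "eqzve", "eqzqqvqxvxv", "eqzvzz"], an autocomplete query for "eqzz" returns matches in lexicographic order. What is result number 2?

eqzzxezev

Filter for "eqzz…" and sort: "eqzzvxzvxqv", "eqzzxezev"
Position 2: eqzzxezev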